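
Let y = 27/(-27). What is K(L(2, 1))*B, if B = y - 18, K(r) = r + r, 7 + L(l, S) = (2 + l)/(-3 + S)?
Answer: 342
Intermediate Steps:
L(l, S) = -7 + (2 + l)/(-3 + S)
K(r) = 2*r
y = -1 (y = 27*(-1/27) = -1)
B = -19 (B = -1 - 18 = -19)
K(L(2, 1))*B = (2*((23 + 2 - 7*1)/(-3 + 1)))*(-19) = (2*((23 + 2 - 7)/(-2)))*(-19) = (2*(-½*18))*(-19) = (2*(-9))*(-19) = -18*(-19) = 342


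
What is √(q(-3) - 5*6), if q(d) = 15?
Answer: I*√15 ≈ 3.873*I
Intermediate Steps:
√(q(-3) - 5*6) = √(15 - 5*6) = √(15 - 30) = √(-15) = I*√15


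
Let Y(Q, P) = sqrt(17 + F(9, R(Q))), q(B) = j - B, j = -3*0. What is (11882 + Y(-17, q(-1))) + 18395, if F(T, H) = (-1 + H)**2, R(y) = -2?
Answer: 30277 + sqrt(26) ≈ 30282.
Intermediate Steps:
j = 0
q(B) = -B (q(B) = 0 - B = -B)
Y(Q, P) = sqrt(26) (Y(Q, P) = sqrt(17 + (-1 - 2)**2) = sqrt(17 + (-3)**2) = sqrt(17 + 9) = sqrt(26))
(11882 + Y(-17, q(-1))) + 18395 = (11882 + sqrt(26)) + 18395 = 30277 + sqrt(26)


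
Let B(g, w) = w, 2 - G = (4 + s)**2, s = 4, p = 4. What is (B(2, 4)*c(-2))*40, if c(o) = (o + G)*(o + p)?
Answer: -20480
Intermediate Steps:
G = -62 (G = 2 - (4 + 4)**2 = 2 - 1*8**2 = 2 - 1*64 = 2 - 64 = -62)
c(o) = (-62 + o)*(4 + o) (c(o) = (o - 62)*(o + 4) = (-62 + o)*(4 + o))
(B(2, 4)*c(-2))*40 = (4*(-248 + (-2)**2 - 58*(-2)))*40 = (4*(-248 + 4 + 116))*40 = (4*(-128))*40 = -512*40 = -20480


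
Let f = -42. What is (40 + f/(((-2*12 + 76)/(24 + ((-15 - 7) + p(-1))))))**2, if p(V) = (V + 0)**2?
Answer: 954529/676 ≈ 1412.0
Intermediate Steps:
p(V) = V**2
(40 + f/(((-2*12 + 76)/(24 + ((-15 - 7) + p(-1))))))**2 = (40 - 42*(24 + ((-15 - 7) + (-1)**2))/(-2*12 + 76))**2 = (40 - 42*(24 + (-22 + 1))/(-24 + 76))**2 = (40 - 42/(52/(24 - 21)))**2 = (40 - 42/(52/3))**2 = (40 - 42/(52*(1/3)))**2 = (40 - 42/52/3)**2 = (40 - 42*3/52)**2 = (40 - 63/26)**2 = (977/26)**2 = 954529/676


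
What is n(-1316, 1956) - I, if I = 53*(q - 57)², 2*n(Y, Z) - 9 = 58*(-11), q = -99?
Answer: -2580245/2 ≈ -1.2901e+6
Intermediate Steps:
n(Y, Z) = -629/2 (n(Y, Z) = 9/2 + (58*(-11))/2 = 9/2 + (½)*(-638) = 9/2 - 319 = -629/2)
I = 1289808 (I = 53*(-99 - 57)² = 53*(-156)² = 53*24336 = 1289808)
n(-1316, 1956) - I = -629/2 - 1*1289808 = -629/2 - 1289808 = -2580245/2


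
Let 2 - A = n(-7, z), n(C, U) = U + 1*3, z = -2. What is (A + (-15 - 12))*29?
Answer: -754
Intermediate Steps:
n(C, U) = 3 + U (n(C, U) = U + 3 = 3 + U)
A = 1 (A = 2 - (3 - 2) = 2 - 1*1 = 2 - 1 = 1)
(A + (-15 - 12))*29 = (1 + (-15 - 12))*29 = (1 - 27)*29 = -26*29 = -754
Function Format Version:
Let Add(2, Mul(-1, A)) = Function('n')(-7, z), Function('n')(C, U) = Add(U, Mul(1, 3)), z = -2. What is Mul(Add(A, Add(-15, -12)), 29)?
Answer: -754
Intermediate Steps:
Function('n')(C, U) = Add(3, U) (Function('n')(C, U) = Add(U, 3) = Add(3, U))
A = 1 (A = Add(2, Mul(-1, Add(3, -2))) = Add(2, Mul(-1, 1)) = Add(2, -1) = 1)
Mul(Add(A, Add(-15, -12)), 29) = Mul(Add(1, Add(-15, -12)), 29) = Mul(Add(1, -27), 29) = Mul(-26, 29) = -754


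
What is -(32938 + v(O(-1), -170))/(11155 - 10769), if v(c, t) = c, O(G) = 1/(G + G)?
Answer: -65875/772 ≈ -85.330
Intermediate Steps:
O(G) = 1/(2*G)
-(32938 + v(O(-1), -170))/(11155 - 10769) = -(32938 + (1/2)/(-1))/(11155 - 10769) = -(32938 + (1/2)*(-1))/386 = -(32938 - 1/2)/386 = -65875/(2*386) = -1*65875/772 = -65875/772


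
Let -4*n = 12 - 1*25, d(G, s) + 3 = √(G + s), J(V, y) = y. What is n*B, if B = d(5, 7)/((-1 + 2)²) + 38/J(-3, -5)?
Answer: -689/20 + 13*√3/2 ≈ -23.192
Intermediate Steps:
d(G, s) = -3 + √(G + s)
B = -53/5 + 2*√3 (B = (-3 + √(5 + 7))/((-1 + 2)²) + 38/(-5) = (-3 + √12)/(1²) + 38*(-⅕) = (-3 + 2*√3)/1 - 38/5 = (-3 + 2*√3)*1 - 38/5 = (-3 + 2*√3) - 38/5 = -53/5 + 2*√3 ≈ -7.1359)
n = 13/4 (n = -(12 - 1*25)/4 = -(12 - 25)/4 = -¼*(-13) = 13/4 ≈ 3.2500)
n*B = 13*(-53/5 + 2*√3)/4 = -689/20 + 13*√3/2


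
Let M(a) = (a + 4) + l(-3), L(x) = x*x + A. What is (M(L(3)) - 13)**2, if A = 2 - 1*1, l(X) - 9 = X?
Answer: 49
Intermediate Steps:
l(X) = 9 + X
A = 1 (A = 2 - 1 = 1)
L(x) = 1 + x**2 (L(x) = x*x + 1 = x**2 + 1 = 1 + x**2)
M(a) = 10 + a (M(a) = (a + 4) + (9 - 3) = (4 + a) + 6 = 10 + a)
(M(L(3)) - 13)**2 = ((10 + (1 + 3**2)) - 13)**2 = ((10 + (1 + 9)) - 13)**2 = ((10 + 10) - 13)**2 = (20 - 13)**2 = 7**2 = 49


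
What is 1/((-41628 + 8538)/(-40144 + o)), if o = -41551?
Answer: 16339/6618 ≈ 2.4689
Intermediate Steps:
1/((-41628 + 8538)/(-40144 + o)) = 1/((-41628 + 8538)/(-40144 - 41551)) = 1/(-33090/(-81695)) = 1/(-33090*(-1/81695)) = 1/(6618/16339) = 16339/6618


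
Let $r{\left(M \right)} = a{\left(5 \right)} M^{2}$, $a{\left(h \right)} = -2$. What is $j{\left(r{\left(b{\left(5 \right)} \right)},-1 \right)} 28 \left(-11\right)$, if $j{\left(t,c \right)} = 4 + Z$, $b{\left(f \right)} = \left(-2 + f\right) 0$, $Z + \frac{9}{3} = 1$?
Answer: $-616$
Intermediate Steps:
$Z = -2$ ($Z = -3 + 1 = -2$)
$b{\left(f \right)} = 0$
$r{\left(M \right)} = - 2 M^{2}$
$j{\left(t,c \right)} = 2$ ($j{\left(t,c \right)} = 4 - 2 = 2$)
$j{\left(r{\left(b{\left(5 \right)} \right)},-1 \right)} 28 \left(-11\right) = 2 \cdot 28 \left(-11\right) = 56 \left(-11\right) = -616$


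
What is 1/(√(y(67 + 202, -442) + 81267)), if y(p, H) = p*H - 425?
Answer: -I*√9514/19028 ≈ -0.0051261*I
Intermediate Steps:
y(p, H) = -425 + H*p (y(p, H) = H*p - 425 = -425 + H*p)
1/(√(y(67 + 202, -442) + 81267)) = 1/(√((-425 - 442*(67 + 202)) + 81267)) = 1/(√((-425 - 442*269) + 81267)) = 1/(√((-425 - 118898) + 81267)) = 1/(√(-119323 + 81267)) = 1/(√(-38056)) = 1/(2*I*√9514) = -I*√9514/19028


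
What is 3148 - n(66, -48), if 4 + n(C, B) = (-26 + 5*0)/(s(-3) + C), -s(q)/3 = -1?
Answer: 217514/69 ≈ 3152.4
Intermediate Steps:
s(q) = 3 (s(q) = -3*(-1) = 3)
n(C, B) = -4 - 26/(3 + C) (n(C, B) = -4 + (-26 + 5*0)/(3 + C) = -4 + (-26 + 0)/(3 + C) = -4 - 26/(3 + C))
3148 - n(66, -48) = 3148 - 2*(-19 - 2*66)/(3 + 66) = 3148 - 2*(-19 - 132)/69 = 3148 - 2*(-151)/69 = 3148 - 1*(-302/69) = 3148 + 302/69 = 217514/69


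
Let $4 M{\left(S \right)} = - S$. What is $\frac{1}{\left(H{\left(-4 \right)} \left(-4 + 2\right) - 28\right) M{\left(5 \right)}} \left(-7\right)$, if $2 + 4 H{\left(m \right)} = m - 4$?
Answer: $- \frac{28}{115} \approx -0.24348$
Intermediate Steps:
$H{\left(m \right)} = - \frac{3}{2} + \frac{m}{4}$ ($H{\left(m \right)} = - \frac{1}{2} + \frac{m - 4}{4} = - \frac{1}{2} + \frac{-4 + m}{4} = - \frac{1}{2} + \left(-1 + \frac{m}{4}\right) = - \frac{3}{2} + \frac{m}{4}$)
$M{\left(S \right)} = - \frac{S}{4}$ ($M{\left(S \right)} = \frac{\left(-1\right) S}{4} = - \frac{S}{4}$)
$\frac{1}{\left(H{\left(-4 \right)} \left(-4 + 2\right) - 28\right) M{\left(5 \right)}} \left(-7\right) = \frac{1}{\left(\left(- \frac{3}{2} + \frac{1}{4} \left(-4\right)\right) \left(-4 + 2\right) - 28\right) \left(\left(- \frac{1}{4}\right) 5\right)} \left(-7\right) = \frac{1}{\left(\left(- \frac{3}{2} - 1\right) \left(-2\right) - 28\right) \left(- \frac{5}{4}\right)} \left(-7\right) = \frac{1}{\left(\left(- \frac{5}{2}\right) \left(-2\right) - 28\right) \left(- \frac{5}{4}\right)} \left(-7\right) = \frac{1}{\left(5 - 28\right) \left(- \frac{5}{4}\right)} \left(-7\right) = \frac{1}{\left(-23\right) \left(- \frac{5}{4}\right)} \left(-7\right) = \frac{1}{\frac{115}{4}} \left(-7\right) = \frac{4}{115} \left(-7\right) = - \frac{28}{115}$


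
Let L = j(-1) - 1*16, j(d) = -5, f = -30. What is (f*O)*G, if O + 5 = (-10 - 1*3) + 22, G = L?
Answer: 2520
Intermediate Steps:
L = -21 (L = -5 - 1*16 = -5 - 16 = -21)
G = -21
O = 4 (O = -5 + ((-10 - 1*3) + 22) = -5 + ((-10 - 3) + 22) = -5 + (-13 + 22) = -5 + 9 = 4)
(f*O)*G = -30*4*(-21) = -120*(-21) = 2520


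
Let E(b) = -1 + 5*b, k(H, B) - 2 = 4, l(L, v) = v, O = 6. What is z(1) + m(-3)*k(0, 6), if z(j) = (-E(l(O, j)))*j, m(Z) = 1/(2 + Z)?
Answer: -10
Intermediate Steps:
k(H, B) = 6 (k(H, B) = 2 + 4 = 6)
z(j) = j*(1 - 5*j) (z(j) = (-(-1 + 5*j))*j = (1 - 5*j)*j = j*(1 - 5*j))
z(1) + m(-3)*k(0, 6) = 1*(1 - 5*1) + 6/(2 - 3) = 1*(1 - 5) + 6/(-1) = 1*(-4) - 1*6 = -4 - 6 = -10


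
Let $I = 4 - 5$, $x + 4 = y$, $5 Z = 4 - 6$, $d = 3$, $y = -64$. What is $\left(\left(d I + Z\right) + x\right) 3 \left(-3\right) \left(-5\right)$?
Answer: $-3213$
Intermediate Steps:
$Z = - \frac{2}{5}$ ($Z = \frac{4 - 6}{5} = \frac{1}{5} \left(-2\right) = - \frac{2}{5} \approx -0.4$)
$x = -68$ ($x = -4 - 64 = -68$)
$I = -1$ ($I = 4 - 5 = -1$)
$\left(\left(d I + Z\right) + x\right) 3 \left(-3\right) \left(-5\right) = \left(\left(3 \left(-1\right) - \frac{2}{5}\right) - 68\right) 3 \left(-3\right) \left(-5\right) = \left(\left(-3 - \frac{2}{5}\right) - 68\right) \left(\left(-9\right) \left(-5\right)\right) = \left(- \frac{17}{5} - 68\right) 45 = \left(- \frac{357}{5}\right) 45 = -3213$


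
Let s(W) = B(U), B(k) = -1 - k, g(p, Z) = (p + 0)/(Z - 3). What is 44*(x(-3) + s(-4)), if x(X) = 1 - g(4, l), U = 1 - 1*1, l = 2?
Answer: 176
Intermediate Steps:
U = 0 (U = 1 - 1 = 0)
g(p, Z) = p/(-3 + Z)
x(X) = 5 (x(X) = 1 - 4/(-3 + 2) = 1 - 4/(-1) = 1 - 4*(-1) = 1 - 1*(-4) = 1 + 4 = 5)
s(W) = -1 (s(W) = -1 - 1*0 = -1 + 0 = -1)
44*(x(-3) + s(-4)) = 44*(5 - 1) = 44*4 = 176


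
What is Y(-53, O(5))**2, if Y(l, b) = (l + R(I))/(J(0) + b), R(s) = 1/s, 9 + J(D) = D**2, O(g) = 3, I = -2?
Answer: 11449/144 ≈ 79.507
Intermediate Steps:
J(D) = -9 + D**2
R(s) = 1/s
Y(l, b) = (-1/2 + l)/(-9 + b) (Y(l, b) = (l + 1/(-2))/((-9 + 0**2) + b) = (l - 1/2)/((-9 + 0) + b) = (-1/2 + l)/(-9 + b))
Y(-53, O(5))**2 = ((1/2 - 1*(-53))/(9 - 1*3))**2 = ((1/2 + 53)/(9 - 3))**2 = ((107/2)/6)**2 = ((1/6)*(107/2))**2 = (107/12)**2 = 11449/144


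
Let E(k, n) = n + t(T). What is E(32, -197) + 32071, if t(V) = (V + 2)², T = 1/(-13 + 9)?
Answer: 510033/16 ≈ 31877.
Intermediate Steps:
T = -¼ (T = 1/(-4) = -¼ ≈ -0.25000)
t(V) = (2 + V)²
E(k, n) = 49/16 + n (E(k, n) = n + (2 - ¼)² = n + (7/4)² = n + 49/16 = 49/16 + n)
E(32, -197) + 32071 = (49/16 - 197) + 32071 = -3103/16 + 32071 = 510033/16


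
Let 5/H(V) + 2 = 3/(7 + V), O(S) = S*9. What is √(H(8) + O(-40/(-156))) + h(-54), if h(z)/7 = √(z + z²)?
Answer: 21*√318 + I*√715/39 ≈ 374.48 + 0.68563*I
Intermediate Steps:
O(S) = 9*S
H(V) = 5/(-2 + 3/(7 + V))
h(z) = 7*√(z + z²)
√(H(8) + O(-40/(-156))) + h(-54) = √(5*(-7 - 1*8)/(11 + 2*8) + 9*(-40/(-156))) + 7*√(-54*(1 - 54)) = √(5*(-7 - 8)/(11 + 16) + 9*(-40*(-1/156))) + 7*√(-54*(-53)) = √(5*(-15)/27 + 9*(10/39)) + 7*√2862 = √(5*(1/27)*(-15) + 30/13) + 7*(3*√318) = √(-25/9 + 30/13) + 21*√318 = √(-55/117) + 21*√318 = I*√715/39 + 21*√318 = 21*√318 + I*√715/39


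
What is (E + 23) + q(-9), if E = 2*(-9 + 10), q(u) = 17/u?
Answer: 208/9 ≈ 23.111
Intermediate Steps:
E = 2 (E = 2*1 = 2)
(E + 23) + q(-9) = (2 + 23) + 17/(-9) = 25 + 17*(-⅑) = 25 - 17/9 = 208/9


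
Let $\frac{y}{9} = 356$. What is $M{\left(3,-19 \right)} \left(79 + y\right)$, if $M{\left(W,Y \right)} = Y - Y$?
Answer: $0$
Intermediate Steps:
$y = 3204$ ($y = 9 \cdot 356 = 3204$)
$M{\left(W,Y \right)} = 0$
$M{\left(3,-19 \right)} \left(79 + y\right) = 0 \left(79 + 3204\right) = 0 \cdot 3283 = 0$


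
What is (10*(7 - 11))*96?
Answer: -3840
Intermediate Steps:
(10*(7 - 11))*96 = (10*(-4))*96 = -40*96 = -3840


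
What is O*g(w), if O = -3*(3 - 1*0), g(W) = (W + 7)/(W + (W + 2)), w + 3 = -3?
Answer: 9/10 ≈ 0.90000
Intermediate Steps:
w = -6 (w = -3 - 3 = -6)
g(W) = (7 + W)/(2 + 2*W) (g(W) = (7 + W)/(W + (2 + W)) = (7 + W)/(2 + 2*W))
O = -9 (O = -3*(3 + 0) = -3*3 = -9)
O*g(w) = -9*(7 - 6)/(2*(1 - 6)) = -9/(2*(-5)) = -9*(-1)/(2*5) = -9*(-1/10) = 9/10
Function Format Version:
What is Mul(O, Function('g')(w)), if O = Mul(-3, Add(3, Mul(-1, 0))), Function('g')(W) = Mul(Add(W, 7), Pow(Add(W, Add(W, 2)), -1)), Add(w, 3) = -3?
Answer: Rational(9, 10) ≈ 0.90000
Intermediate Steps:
w = -6 (w = Add(-3, -3) = -6)
Function('g')(W) = Mul(Pow(Add(2, Mul(2, W)), -1), Add(7, W)) (Function('g')(W) = Mul(Add(7, W), Pow(Add(W, Add(2, W)), -1)) = Mul(Add(7, W), Pow(Add(2, Mul(2, W)), -1)) = Mul(Pow(Add(2, Mul(2, W)), -1), Add(7, W)))
O = -9 (O = Mul(-3, Add(3, 0)) = Mul(-3, 3) = -9)
Mul(O, Function('g')(w)) = Mul(-9, Mul(Rational(1, 2), Pow(Add(1, -6), -1), Add(7, -6))) = Mul(-9, Mul(Rational(1, 2), Pow(-5, -1), 1)) = Mul(-9, Mul(Rational(1, 2), Rational(-1, 5), 1)) = Mul(-9, Rational(-1, 10)) = Rational(9, 10)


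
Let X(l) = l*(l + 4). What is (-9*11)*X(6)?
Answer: -5940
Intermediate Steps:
X(l) = l*(4 + l)
(-9*11)*X(6) = (-9*11)*(6*(4 + 6)) = -594*10 = -99*60 = -5940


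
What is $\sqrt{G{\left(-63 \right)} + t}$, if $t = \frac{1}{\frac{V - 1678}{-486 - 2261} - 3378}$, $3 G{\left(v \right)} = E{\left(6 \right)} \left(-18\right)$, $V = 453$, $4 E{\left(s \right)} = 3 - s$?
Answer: $\frac{5 \sqrt{61976330370902}}{18556282} \approx 2.1213$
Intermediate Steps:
$E{\left(s \right)} = \frac{3}{4} - \frac{s}{4}$ ($E{\left(s \right)} = \frac{3 - s}{4} = \frac{3}{4} - \frac{s}{4}$)
$G{\left(v \right)} = \frac{9}{2}$ ($G{\left(v \right)} = \frac{\left(\frac{3}{4} - \frac{3}{2}\right) \left(-18\right)}{3} = \frac{\left(- \frac{3}{4}\right) \left(-18\right)}{3} = \frac{1}{3} \cdot \frac{27}{2} = \frac{9}{2}$)
$t = - \frac{2747}{9278141}$ ($t = \frac{1}{\frac{453 - 1678}{-486 - 2261} - 3378} = \frac{1}{- \frac{1225}{-2747} - 3378} = \frac{1}{\left(-1225\right) \left(- \frac{1}{2747}\right) - 3378} = \frac{1}{\frac{1225}{2747} - 3378} = \frac{1}{- \frac{9278141}{2747}} = - \frac{2747}{9278141} \approx -0.00029607$)
$\sqrt{G{\left(-63 \right)} + t} = \sqrt{\frac{9}{2} - \frac{2747}{9278141}} = \sqrt{\frac{83497775}{18556282}} = \frac{5 \sqrt{61976330370902}}{18556282}$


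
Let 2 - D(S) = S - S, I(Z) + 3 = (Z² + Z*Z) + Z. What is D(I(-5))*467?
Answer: 934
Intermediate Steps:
I(Z) = -3 + Z + 2*Z² (I(Z) = -3 + ((Z² + Z*Z) + Z) = -3 + ((Z² + Z²) + Z) = -3 + (2*Z² + Z) = -3 + (Z + 2*Z²) = -3 + Z + 2*Z²)
D(S) = 2 (D(S) = 2 - (S - S) = 2 - 1*0 = 2 + 0 = 2)
D(I(-5))*467 = 2*467 = 934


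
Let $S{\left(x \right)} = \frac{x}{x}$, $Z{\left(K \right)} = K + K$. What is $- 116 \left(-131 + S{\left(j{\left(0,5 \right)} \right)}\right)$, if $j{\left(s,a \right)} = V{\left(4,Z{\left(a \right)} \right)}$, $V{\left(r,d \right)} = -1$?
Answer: $15080$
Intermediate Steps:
$Z{\left(K \right)} = 2 K$
$j{\left(s,a \right)} = -1$
$S{\left(x \right)} = 1$
$- 116 \left(-131 + S{\left(j{\left(0,5 \right)} \right)}\right) = - 116 \left(-131 + 1\right) = \left(-116\right) \left(-130\right) = 15080$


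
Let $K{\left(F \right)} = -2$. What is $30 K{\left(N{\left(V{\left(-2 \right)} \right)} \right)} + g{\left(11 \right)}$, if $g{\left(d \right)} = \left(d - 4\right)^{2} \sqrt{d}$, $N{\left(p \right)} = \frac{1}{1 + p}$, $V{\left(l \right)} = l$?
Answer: $-60 + 49 \sqrt{11} \approx 102.51$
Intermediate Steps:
$g{\left(d \right)} = \sqrt{d} \left(-4 + d\right)^{2}$ ($g{\left(d \right)} = \left(-4 + d\right)^{2} \sqrt{d} = \sqrt{d} \left(-4 + d\right)^{2}$)
$30 K{\left(N{\left(V{\left(-2 \right)} \right)} \right)} + g{\left(11 \right)} = 30 \left(-2\right) + \sqrt{11} \left(-4 + 11\right)^{2} = -60 + \sqrt{11} \cdot 7^{2} = -60 + \sqrt{11} \cdot 49 = -60 + 49 \sqrt{11}$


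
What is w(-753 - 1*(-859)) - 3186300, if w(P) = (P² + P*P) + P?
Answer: -3163722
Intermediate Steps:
w(P) = P + 2*P² (w(P) = (P² + P²) + P = 2*P² + P = P + 2*P²)
w(-753 - 1*(-859)) - 3186300 = (-753 - 1*(-859))*(1 + 2*(-753 - 1*(-859))) - 3186300 = (-753 + 859)*(1 + 2*(-753 + 859)) - 3186300 = 106*(1 + 2*106) - 3186300 = 106*(1 + 212) - 3186300 = 106*213 - 3186300 = 22578 - 3186300 = -3163722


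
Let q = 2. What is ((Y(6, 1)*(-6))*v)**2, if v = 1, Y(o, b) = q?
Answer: 144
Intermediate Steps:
Y(o, b) = 2
((Y(6, 1)*(-6))*v)**2 = ((2*(-6))*1)**2 = (-12*1)**2 = (-12)**2 = 144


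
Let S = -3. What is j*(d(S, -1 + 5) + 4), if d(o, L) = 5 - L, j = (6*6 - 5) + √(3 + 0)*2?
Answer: 155 + 10*√3 ≈ 172.32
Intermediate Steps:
j = 31 + 2*√3 (j = (36 - 5) + √3*2 = 31 + 2*√3 ≈ 34.464)
j*(d(S, -1 + 5) + 4) = (31 + 2*√3)*((5 - (-1 + 5)) + 4) = (31 + 2*√3)*((5 - 1*4) + 4) = (31 + 2*√3)*((5 - 4) + 4) = (31 + 2*√3)*(1 + 4) = (31 + 2*√3)*5 = 155 + 10*√3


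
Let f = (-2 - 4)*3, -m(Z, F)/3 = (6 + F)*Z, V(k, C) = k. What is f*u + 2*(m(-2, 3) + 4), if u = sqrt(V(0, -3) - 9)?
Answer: 116 - 54*I ≈ 116.0 - 54.0*I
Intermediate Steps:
m(Z, F) = -3*Z*(6 + F) (m(Z, F) = -3*(6 + F)*Z = -3*Z*(6 + F))
f = -18 (f = -6*3 = -18)
u = 3*I (u = sqrt(0 - 9) = sqrt(-9) = 3*I ≈ 3.0*I)
f*u + 2*(m(-2, 3) + 4) = -54*I + 2*(-3*(-2)*(6 + 3) + 4) = -54*I + 2*(-3*(-2)*9 + 4) = -54*I + 2*(54 + 4) = -54*I + 2*58 = -54*I + 116 = 116 - 54*I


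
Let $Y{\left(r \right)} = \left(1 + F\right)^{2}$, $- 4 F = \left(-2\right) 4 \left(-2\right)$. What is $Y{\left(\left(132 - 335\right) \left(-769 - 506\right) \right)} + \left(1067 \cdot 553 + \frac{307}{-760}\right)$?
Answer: $\frac{448445293}{760} \approx 5.9006 \cdot 10^{5}$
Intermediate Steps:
$F = -4$ ($F = - \frac{\left(-2\right) 4 \left(-2\right)}{4} = - \frac{\left(-8\right) \left(-2\right)}{4} = \left(- \frac{1}{4}\right) 16 = -4$)
$Y{\left(r \right)} = 9$ ($Y{\left(r \right)} = \left(1 - 4\right)^{2} = \left(-3\right)^{2} = 9$)
$Y{\left(\left(132 - 335\right) \left(-769 - 506\right) \right)} + \left(1067 \cdot 553 + \frac{307}{-760}\right) = 9 + \left(1067 \cdot 553 + \frac{307}{-760}\right) = 9 + \left(590051 + 307 \left(- \frac{1}{760}\right)\right) = 9 + \left(590051 - \frac{307}{760}\right) = 9 + \frac{448438453}{760} = \frac{448445293}{760}$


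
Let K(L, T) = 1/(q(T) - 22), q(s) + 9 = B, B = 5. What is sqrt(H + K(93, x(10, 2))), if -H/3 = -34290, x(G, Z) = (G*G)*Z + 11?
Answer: sqrt(69540094)/26 ≈ 320.73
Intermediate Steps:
x(G, Z) = 11 + Z*G**2 (x(G, Z) = G**2*Z + 11 = Z*G**2 + 11 = 11 + Z*G**2)
q(s) = -4 (q(s) = -9 + 5 = -4)
H = 102870 (H = -3*(-34290) = 102870)
K(L, T) = -1/26 (K(L, T) = 1/(-4 - 22) = 1/(-26) = -1/26)
sqrt(H + K(93, x(10, 2))) = sqrt(102870 - 1/26) = sqrt(2674619/26) = sqrt(69540094)/26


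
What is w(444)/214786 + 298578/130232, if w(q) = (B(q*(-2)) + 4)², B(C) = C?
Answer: 3190402925/537923276 ≈ 5.9310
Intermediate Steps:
w(q) = (4 - 2*q)² (w(q) = (q*(-2) + 4)² = (-2*q + 4)² = (4 - 2*q)²)
w(444)/214786 + 298578/130232 = (4*(-2 + 444)²)/214786 + 298578/130232 = (4*442²)*(1/214786) + 298578*(1/130232) = (4*195364)*(1/214786) + 149289/65116 = 781456*(1/214786) + 149289/65116 = 30056/8261 + 149289/65116 = 3190402925/537923276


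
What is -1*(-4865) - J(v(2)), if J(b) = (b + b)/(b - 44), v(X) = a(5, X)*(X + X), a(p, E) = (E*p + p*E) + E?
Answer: 4861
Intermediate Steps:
a(p, E) = E + 2*E*p (a(p, E) = (E*p + E*p) + E = 2*E*p + E = E + 2*E*p)
v(X) = 22*X**2 (v(X) = (X*(1 + 2*5))*(X + X) = (X*(1 + 10))*(2*X) = (X*11)*(2*X) = (11*X)*(2*X) = 22*X**2)
J(b) = 2*b/(-44 + b) (J(b) = (2*b)/(-44 + b) = 2*b/(-44 + b))
-1*(-4865) - J(v(2)) = -1*(-4865) - 2*22*2**2/(-44 + 22*2**2) = 4865 - 2*22*4/(-44 + 22*4) = 4865 - 2*88/(-44 + 88) = 4865 - 2*88/44 = 4865 - 1*4 = 4865 - 4 = 4861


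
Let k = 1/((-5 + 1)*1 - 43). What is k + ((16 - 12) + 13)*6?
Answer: 4793/47 ≈ 101.98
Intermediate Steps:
k = -1/47 (k = 1/(-4*1 - 43) = 1/(-4 - 43) = 1/(-47) = -1/47 ≈ -0.021277)
k + ((16 - 12) + 13)*6 = -1/47 + ((16 - 12) + 13)*6 = -1/47 + (4 + 13)*6 = -1/47 + 17*6 = -1/47 + 102 = 4793/47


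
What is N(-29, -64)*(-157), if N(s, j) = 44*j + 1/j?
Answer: 28295325/64 ≈ 4.4211e+5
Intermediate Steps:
N(s, j) = 1/j + 44*j
N(-29, -64)*(-157) = (1/(-64) + 44*(-64))*(-157) = (-1/64 - 2816)*(-157) = -180225/64*(-157) = 28295325/64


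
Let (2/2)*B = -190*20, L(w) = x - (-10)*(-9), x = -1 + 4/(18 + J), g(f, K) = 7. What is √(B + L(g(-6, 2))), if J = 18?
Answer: I*√35018/3 ≈ 62.377*I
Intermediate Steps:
x = -8/9 (x = -1 + 4/(18 + 18) = -1 + 4/36 = -1 + (1/36)*4 = -1 + ⅑ = -8/9 ≈ -0.88889)
L(w) = -818/9 (L(w) = -8/9 - (-10)*(-9) = -8/9 - 1*90 = -8/9 - 90 = -818/9)
B = -3800 (B = -190*20 = -3800)
√(B + L(g(-6, 2))) = √(-3800 - 818/9) = √(-35018/9) = I*√35018/3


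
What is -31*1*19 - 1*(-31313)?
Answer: 30724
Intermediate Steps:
-31*1*19 - 1*(-31313) = -31*19 + 31313 = -589 + 31313 = 30724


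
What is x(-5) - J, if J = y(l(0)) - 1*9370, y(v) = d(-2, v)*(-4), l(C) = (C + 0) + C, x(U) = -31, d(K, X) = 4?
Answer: 9355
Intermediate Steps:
l(C) = 2*C (l(C) = C + C = 2*C)
y(v) = -16 (y(v) = 4*(-4) = -16)
J = -9386 (J = -16 - 1*9370 = -16 - 9370 = -9386)
x(-5) - J = -31 - 1*(-9386) = -31 + 9386 = 9355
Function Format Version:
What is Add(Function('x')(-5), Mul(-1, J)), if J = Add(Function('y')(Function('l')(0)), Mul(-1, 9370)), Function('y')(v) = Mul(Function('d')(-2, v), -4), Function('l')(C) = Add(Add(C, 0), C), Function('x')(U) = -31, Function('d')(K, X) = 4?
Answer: 9355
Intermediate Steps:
Function('l')(C) = Mul(2, C) (Function('l')(C) = Add(C, C) = Mul(2, C))
Function('y')(v) = -16 (Function('y')(v) = Mul(4, -4) = -16)
J = -9386 (J = Add(-16, Mul(-1, 9370)) = Add(-16, -9370) = -9386)
Add(Function('x')(-5), Mul(-1, J)) = Add(-31, Mul(-1, -9386)) = Add(-31, 9386) = 9355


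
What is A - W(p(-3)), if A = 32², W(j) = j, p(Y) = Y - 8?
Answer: 1035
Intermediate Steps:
p(Y) = -8 + Y
A = 1024
A - W(p(-3)) = 1024 - (-8 - 3) = 1024 - 1*(-11) = 1024 + 11 = 1035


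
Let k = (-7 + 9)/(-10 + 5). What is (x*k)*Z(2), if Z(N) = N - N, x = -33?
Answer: 0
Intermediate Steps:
Z(N) = 0
k = -2/5 (k = 2/(-5) = 2*(-1/5) = -2/5 ≈ -0.40000)
(x*k)*Z(2) = -33*(-2/5)*0 = (66/5)*0 = 0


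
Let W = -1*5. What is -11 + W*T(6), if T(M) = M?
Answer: -41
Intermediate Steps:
W = -5
-11 + W*T(6) = -11 - 5*6 = -11 - 30 = -41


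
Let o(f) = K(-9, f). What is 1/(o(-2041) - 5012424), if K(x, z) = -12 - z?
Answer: -1/5010395 ≈ -1.9958e-7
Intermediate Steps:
o(f) = -12 - f
1/(o(-2041) - 5012424) = 1/((-12 - 1*(-2041)) - 5012424) = 1/((-12 + 2041) - 5012424) = 1/(2029 - 5012424) = 1/(-5010395) = -1/5010395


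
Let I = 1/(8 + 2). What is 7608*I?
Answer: 3804/5 ≈ 760.80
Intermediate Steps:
I = ⅒ (I = 1/10 = ⅒ ≈ 0.10000)
7608*I = 7608*(⅒) = 3804/5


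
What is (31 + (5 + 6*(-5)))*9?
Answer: 54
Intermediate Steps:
(31 + (5 + 6*(-5)))*9 = (31 + (5 - 30))*9 = (31 - 25)*9 = 6*9 = 54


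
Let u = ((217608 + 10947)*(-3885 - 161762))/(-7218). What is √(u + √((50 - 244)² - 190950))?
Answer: √(3373697663130 + 643204*I*√153314)/802 ≈ 2290.2 + 0.085483*I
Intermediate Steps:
u = 4206605565/802 (u = (228555*(-165647))*(-1/7218) = -37859450085*(-1/7218) = 4206605565/802 ≈ 5.2451e+6)
√(u + √((50 - 244)² - 190950)) = √(4206605565/802 + √((50 - 244)² - 190950)) = √(4206605565/802 + √((-194)² - 190950)) = √(4206605565/802 + √(37636 - 190950)) = √(4206605565/802 + √(-153314)) = √(4206605565/802 + I*√153314)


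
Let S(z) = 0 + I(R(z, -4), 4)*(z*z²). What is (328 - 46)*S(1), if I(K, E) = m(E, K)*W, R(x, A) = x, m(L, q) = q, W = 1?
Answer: 282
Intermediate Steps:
I(K, E) = K (I(K, E) = K*1 = K)
S(z) = z⁴ (S(z) = 0 + z*(z*z²) = 0 + z*z³ = 0 + z⁴ = z⁴)
(328 - 46)*S(1) = (328 - 46)*1⁴ = 282*1 = 282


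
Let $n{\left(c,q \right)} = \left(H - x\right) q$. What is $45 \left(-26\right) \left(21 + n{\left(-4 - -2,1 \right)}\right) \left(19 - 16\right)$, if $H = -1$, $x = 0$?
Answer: $-70200$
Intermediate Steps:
$n{\left(c,q \right)} = - q$ ($n{\left(c,q \right)} = \left(-1 - 0\right) q = \left(-1 + 0\right) q = - q$)
$45 \left(-26\right) \left(21 + n{\left(-4 - -2,1 \right)}\right) \left(19 - 16\right) = 45 \left(-26\right) \left(21 - 1\right) \left(19 - 16\right) = - 1170 \left(21 - 1\right) 3 = - 1170 \cdot 20 \cdot 3 = \left(-1170\right) 60 = -70200$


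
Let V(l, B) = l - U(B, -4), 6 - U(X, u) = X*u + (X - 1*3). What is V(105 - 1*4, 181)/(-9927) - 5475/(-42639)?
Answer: 24526838/141092451 ≈ 0.17384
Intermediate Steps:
U(X, u) = 9 - X - X*u (U(X, u) = 6 - (X*u + (X - 1*3)) = 6 - (X*u + (X - 3)) = 6 - (X*u + (-3 + X)) = 6 - (-3 + X + X*u) = 6 + (3 - X - X*u) = 9 - X - X*u)
V(l, B) = -9 + l - 3*B (V(l, B) = l - (9 - B - 1*B*(-4)) = l - (9 - B + 4*B) = l - (9 + 3*B) = l + (-9 - 3*B) = -9 + l - 3*B)
V(105 - 1*4, 181)/(-9927) - 5475/(-42639) = (-9 + (105 - 1*4) - 3*181)/(-9927) - 5475/(-42639) = (-9 + (105 - 4) - 543)*(-1/9927) - 5475*(-1/42639) = (-9 + 101 - 543)*(-1/9927) + 1825/14213 = -451*(-1/9927) + 1825/14213 = 451/9927 + 1825/14213 = 24526838/141092451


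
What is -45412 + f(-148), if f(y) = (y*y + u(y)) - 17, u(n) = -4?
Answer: -23529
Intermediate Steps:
f(y) = -21 + y² (f(y) = (y*y - 4) - 17 = (y² - 4) - 17 = (-4 + y²) - 17 = -21 + y²)
-45412 + f(-148) = -45412 + (-21 + (-148)²) = -45412 + (-21 + 21904) = -45412 + 21883 = -23529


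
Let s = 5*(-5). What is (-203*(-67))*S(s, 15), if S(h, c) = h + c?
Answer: -136010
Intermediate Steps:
s = -25
S(h, c) = c + h
(-203*(-67))*S(s, 15) = (-203*(-67))*(15 - 25) = 13601*(-10) = -136010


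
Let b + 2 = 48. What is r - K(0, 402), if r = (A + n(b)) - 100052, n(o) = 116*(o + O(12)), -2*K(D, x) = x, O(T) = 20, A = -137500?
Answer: -229695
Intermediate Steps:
b = 46 (b = -2 + 48 = 46)
K(D, x) = -x/2
n(o) = 2320 + 116*o (n(o) = 116*(o + 20) = 116*(20 + o) = 2320 + 116*o)
r = -229896 (r = (-137500 + (2320 + 116*46)) - 100052 = (-137500 + (2320 + 5336)) - 100052 = (-137500 + 7656) - 100052 = -129844 - 100052 = -229896)
r - K(0, 402) = -229896 - (-1)*402/2 = -229896 - 1*(-201) = -229896 + 201 = -229695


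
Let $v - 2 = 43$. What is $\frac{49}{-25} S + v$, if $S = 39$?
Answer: $- \frac{786}{25} \approx -31.44$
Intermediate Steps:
$v = 45$ ($v = 2 + 43 = 45$)
$\frac{49}{-25} S + v = \frac{49}{-25} \cdot 39 + 45 = 49 \left(- \frac{1}{25}\right) 39 + 45 = \left(- \frac{49}{25}\right) 39 + 45 = - \frac{1911}{25} + 45 = - \frac{786}{25}$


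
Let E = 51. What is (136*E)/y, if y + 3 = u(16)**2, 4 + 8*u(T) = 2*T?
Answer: 27744/37 ≈ 749.84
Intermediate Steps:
u(T) = -1/2 + T/4 (u(T) = -1/2 + (2*T)/8 = -1/2 + T/4)
y = 37/4 (y = -3 + (-1/2 + (1/4)*16)**2 = -3 + (-1/2 + 4)**2 = -3 + (7/2)**2 = -3 + 49/4 = 37/4 ≈ 9.2500)
(136*E)/y = (136*51)/(37/4) = 6936*(4/37) = 27744/37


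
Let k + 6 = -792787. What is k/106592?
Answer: -792793/106592 ≈ -7.4376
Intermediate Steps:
k = -792793 (k = -6 - 792787 = -792793)
k/106592 = -792793/106592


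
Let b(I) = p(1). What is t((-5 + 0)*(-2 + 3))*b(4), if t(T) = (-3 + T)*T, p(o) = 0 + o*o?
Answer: 40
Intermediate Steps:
p(o) = o² (p(o) = 0 + o² = o²)
t(T) = T*(-3 + T)
b(I) = 1 (b(I) = 1² = 1)
t((-5 + 0)*(-2 + 3))*b(4) = (((-5 + 0)*(-2 + 3))*(-3 + (-5 + 0)*(-2 + 3)))*1 = ((-5*1)*(-3 - 5*1))*1 = -5*(-3 - 5)*1 = -5*(-8)*1 = 40*1 = 40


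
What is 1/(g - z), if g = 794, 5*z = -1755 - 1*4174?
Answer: 5/9899 ≈ 0.00050510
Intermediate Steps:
z = -5929/5 (z = (-1755 - 1*4174)/5 = (-1755 - 4174)/5 = (1/5)*(-5929) = -5929/5 ≈ -1185.8)
1/(g - z) = 1/(794 - 1*(-5929/5)) = 1/(794 + 5929/5) = 1/(9899/5) = 5/9899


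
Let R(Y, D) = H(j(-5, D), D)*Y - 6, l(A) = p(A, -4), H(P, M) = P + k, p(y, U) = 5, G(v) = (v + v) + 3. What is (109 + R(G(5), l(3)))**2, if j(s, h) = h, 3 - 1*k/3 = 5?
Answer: 8100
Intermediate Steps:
k = -6 (k = 9 - 3*5 = 9 - 15 = -6)
G(v) = 3 + 2*v (G(v) = 2*v + 3 = 3 + 2*v)
H(P, M) = -6 + P (H(P, M) = P - 6 = -6 + P)
l(A) = 5
R(Y, D) = -6 + Y*(-6 + D) (R(Y, D) = (-6 + D)*Y - 6 = Y*(-6 + D) - 6 = -6 + Y*(-6 + D))
(109 + R(G(5), l(3)))**2 = (109 + (-6 + (3 + 2*5)*(-6 + 5)))**2 = (109 + (-6 + (3 + 10)*(-1)))**2 = (109 + (-6 + 13*(-1)))**2 = (109 + (-6 - 13))**2 = (109 - 19)**2 = 90**2 = 8100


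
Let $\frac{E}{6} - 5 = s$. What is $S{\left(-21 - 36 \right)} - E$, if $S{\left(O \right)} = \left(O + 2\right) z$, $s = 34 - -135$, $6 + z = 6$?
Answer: $-1044$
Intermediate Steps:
$z = 0$ ($z = -6 + 6 = 0$)
$s = 169$ ($s = 34 + 135 = 169$)
$S{\left(O \right)} = 0$ ($S{\left(O \right)} = \left(O + 2\right) 0 = \left(2 + O\right) 0 = 0$)
$E = 1044$ ($E = 30 + 6 \cdot 169 = 30 + 1014 = 1044$)
$S{\left(-21 - 36 \right)} - E = 0 - 1044 = -1044$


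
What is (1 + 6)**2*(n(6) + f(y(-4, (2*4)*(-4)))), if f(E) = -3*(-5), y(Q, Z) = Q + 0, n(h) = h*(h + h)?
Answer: 4263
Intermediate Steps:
n(h) = 2*h**2 (n(h) = h*(2*h) = 2*h**2)
y(Q, Z) = Q
f(E) = 15
(1 + 6)**2*(n(6) + f(y(-4, (2*4)*(-4)))) = (1 + 6)**2*(2*6**2 + 15) = 7**2*(2*36 + 15) = 49*(72 + 15) = 49*87 = 4263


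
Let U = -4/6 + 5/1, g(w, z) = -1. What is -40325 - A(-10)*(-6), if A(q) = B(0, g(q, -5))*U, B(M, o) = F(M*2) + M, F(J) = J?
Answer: -40325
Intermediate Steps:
B(M, o) = 3*M (B(M, o) = M*2 + M = 2*M + M = 3*M)
U = 13/3 (U = -4*⅙ + 5*1 = -⅔ + 5 = 13/3 ≈ 4.3333)
A(q) = 0 (A(q) = (3*0)*(13/3) = 0*(13/3) = 0)
-40325 - A(-10)*(-6) = -40325 - 0*(-6) = -40325 - 1*0 = -40325 + 0 = -40325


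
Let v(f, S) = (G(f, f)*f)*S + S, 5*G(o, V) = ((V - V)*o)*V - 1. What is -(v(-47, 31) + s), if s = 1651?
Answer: -9867/5 ≈ -1973.4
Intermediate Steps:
G(o, V) = -⅕ (G(o, V) = (((V - V)*o)*V - 1)/5 = ((0*o)*V - 1)/5 = (0*V - 1)/5 = (0 - 1)/5 = (⅕)*(-1) = -⅕)
v(f, S) = S - S*f/5 (v(f, S) = (-f/5)*S + S = -S*f/5 + S = S - S*f/5)
-(v(-47, 31) + s) = -((⅕)*31*(5 - 1*(-47)) + 1651) = -((⅕)*31*(5 + 47) + 1651) = -((⅕)*31*52 + 1651) = -(1612/5 + 1651) = -1*9867/5 = -9867/5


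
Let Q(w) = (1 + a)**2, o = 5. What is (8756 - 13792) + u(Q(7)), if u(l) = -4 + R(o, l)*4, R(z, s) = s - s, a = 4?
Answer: -5040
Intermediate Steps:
R(z, s) = 0
Q(w) = 25 (Q(w) = (1 + 4)**2 = 5**2 = 25)
u(l) = -4 (u(l) = -4 + 0*4 = -4 + 0 = -4)
(8756 - 13792) + u(Q(7)) = (8756 - 13792) - 4 = -5036 - 4 = -5040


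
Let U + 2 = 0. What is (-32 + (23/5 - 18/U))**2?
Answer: 8464/25 ≈ 338.56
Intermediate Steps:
U = -2 (U = -2 + 0 = -2)
(-32 + (23/5 - 18/U))**2 = (-32 + (23/5 - 18/(-2)))**2 = (-32 + (23*(1/5) - 18*(-1/2)))**2 = (-32 + (23/5 + 9))**2 = (-32 + 68/5)**2 = (-92/5)**2 = 8464/25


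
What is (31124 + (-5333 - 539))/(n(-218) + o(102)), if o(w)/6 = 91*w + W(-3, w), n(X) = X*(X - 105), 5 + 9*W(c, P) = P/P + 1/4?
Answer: 50504/252207 ≈ 0.20025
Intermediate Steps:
W(c, P) = -5/12 (W(c, P) = -5/9 + (P/P + 1/4)/9 = -5/9 + (1 + 1*(¼))/9 = -5/9 + (1 + ¼)/9 = -5/9 + (⅑)*(5/4) = -5/9 + 5/36 = -5/12)
n(X) = X*(-105 + X)
o(w) = -5/2 + 546*w (o(w) = 6*(91*w - 5/12) = 6*(-5/12 + 91*w) = -5/2 + 546*w)
(31124 + (-5333 - 539))/(n(-218) + o(102)) = (31124 + (-5333 - 539))/(-218*(-105 - 218) + (-5/2 + 546*102)) = (31124 - 5872)/(-218*(-323) + (-5/2 + 55692)) = 25252/(70414 + 111379/2) = 25252/(252207/2) = 25252*(2/252207) = 50504/252207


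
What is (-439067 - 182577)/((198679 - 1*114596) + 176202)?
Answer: -621644/260285 ≈ -2.3883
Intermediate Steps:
(-439067 - 182577)/((198679 - 1*114596) + 176202) = -621644/((198679 - 114596) + 176202) = -621644/(84083 + 176202) = -621644/260285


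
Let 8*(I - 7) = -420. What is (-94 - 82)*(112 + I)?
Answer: -11704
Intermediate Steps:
I = -91/2 (I = 7 + (⅛)*(-420) = 7 - 105/2 = -91/2 ≈ -45.500)
(-94 - 82)*(112 + I) = (-94 - 82)*(112 - 91/2) = -176*133/2 = -11704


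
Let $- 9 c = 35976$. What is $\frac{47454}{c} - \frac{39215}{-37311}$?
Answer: $- \frac{2420701151}{223716756} \approx -10.82$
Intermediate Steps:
$c = - \frac{11992}{3}$ ($c = \left(- \frac{1}{9}\right) 35976 = - \frac{11992}{3} \approx -3997.3$)
$\frac{47454}{c} - \frac{39215}{-37311} = \frac{47454}{- \frac{11992}{3}} - \frac{39215}{-37311} = 47454 \left(- \frac{3}{11992}\right) - - \frac{39215}{37311} = - \frac{71181}{5996} + \frac{39215}{37311} = - \frac{2420701151}{223716756}$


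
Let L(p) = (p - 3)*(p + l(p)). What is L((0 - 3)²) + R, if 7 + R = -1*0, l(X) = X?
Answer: 101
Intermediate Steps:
R = -7 (R = -7 - 1*0 = -7 + 0 = -7)
L(p) = 2*p*(-3 + p) (L(p) = (p - 3)*(p + p) = (-3 + p)*(2*p) = 2*p*(-3 + p))
L((0 - 3)²) + R = 2*(0 - 3)²*(-3 + (0 - 3)²) - 7 = 2*(-3)²*(-3 + (-3)²) - 7 = 2*9*(-3 + 9) - 7 = 2*9*6 - 7 = 108 - 7 = 101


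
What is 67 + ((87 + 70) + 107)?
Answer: 331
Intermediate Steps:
67 + ((87 + 70) + 107) = 67 + (157 + 107) = 67 + 264 = 331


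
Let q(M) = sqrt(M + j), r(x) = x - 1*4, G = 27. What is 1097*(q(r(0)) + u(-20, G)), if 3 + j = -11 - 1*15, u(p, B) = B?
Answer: 29619 + 1097*I*sqrt(33) ≈ 29619.0 + 6301.8*I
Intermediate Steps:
r(x) = -4 + x (r(x) = x - 4 = -4 + x)
j = -29 (j = -3 + (-11 - 1*15) = -3 + (-11 - 15) = -3 - 26 = -29)
q(M) = sqrt(-29 + M) (q(M) = sqrt(M - 29) = sqrt(-29 + M))
1097*(q(r(0)) + u(-20, G)) = 1097*(sqrt(-29 + (-4 + 0)) + 27) = 1097*(sqrt(-29 - 4) + 27) = 1097*(sqrt(-33) + 27) = 1097*(I*sqrt(33) + 27) = 1097*(27 + I*sqrt(33)) = 29619 + 1097*I*sqrt(33)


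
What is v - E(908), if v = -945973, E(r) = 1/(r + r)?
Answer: -1717886969/1816 ≈ -9.4597e+5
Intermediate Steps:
E(r) = 1/(2*r)
v - E(908) = -945973 - 1/(2*908) = -945973 - 1*1/1816 = -945973 - 1/1816 = -1717886969/1816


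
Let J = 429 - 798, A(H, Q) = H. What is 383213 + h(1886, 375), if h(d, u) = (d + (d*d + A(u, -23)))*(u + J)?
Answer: 21738755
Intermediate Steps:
J = -369
h(d, u) = (-369 + u)*(d + u + d**2) (h(d, u) = (d + (d*d + u))*(u - 369) = (d + (d**2 + u))*(-369 + u) = (d + (u + d**2))*(-369 + u) = (d + u + d**2)*(-369 + u) = (-369 + u)*(d + u + d**2))
383213 + h(1886, 375) = 383213 + (375**2 - 369*1886 - 369*375 - 369*1886**2 + 1886*375 + 375*1886**2) = 383213 + (140625 - 695934 - 138375 - 369*3556996 + 707250 + 375*3556996) = 383213 + (140625 - 695934 - 138375 - 1312531524 + 707250 + 1333873500) = 383213 + 21355542 = 21738755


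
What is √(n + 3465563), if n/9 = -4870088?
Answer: I*√40365229 ≈ 6353.4*I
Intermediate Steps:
n = -43830792 (n = 9*(-4870088) = -43830792)
√(n + 3465563) = √(-43830792 + 3465563) = √(-40365229) = I*√40365229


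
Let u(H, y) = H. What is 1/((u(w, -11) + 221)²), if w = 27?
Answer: 1/61504 ≈ 1.6259e-5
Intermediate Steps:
1/((u(w, -11) + 221)²) = 1/((27 + 221)²) = 1/(248²) = 1/61504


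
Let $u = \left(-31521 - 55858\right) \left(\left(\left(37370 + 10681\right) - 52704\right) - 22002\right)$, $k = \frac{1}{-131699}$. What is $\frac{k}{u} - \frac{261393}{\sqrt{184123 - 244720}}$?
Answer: $- \frac{1}{306738461079255} + \frac{87131 i \sqrt{6733}}{6733} \approx -3.2601 \cdot 10^{-15} + 1061.9 i$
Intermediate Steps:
$k = - \frac{1}{131699} \approx -7.5931 \cdot 10^{-6}$
$u = 2329087245$ ($u = - 87379 \left(\left(48051 - 52704\right) - 22002\right) = - 87379 \left(-4653 - 22002\right) = \left(-87379\right) \left(-26655\right) = 2329087245$)
$\frac{k}{u} - \frac{261393}{\sqrt{184123 - 244720}} = - \frac{1}{131699 \cdot 2329087245} - \frac{261393}{\sqrt{184123 - 244720}} = \left(- \frac{1}{131699}\right) \frac{1}{2329087245} - \frac{261393}{\sqrt{-60597}} = - \frac{1}{306738461079255} - \frac{261393}{3 i \sqrt{6733}} = - \frac{1}{306738461079255} - 261393 \left(- \frac{i \sqrt{6733}}{20199}\right) = - \frac{1}{306738461079255} + \frac{87131 i \sqrt{6733}}{6733}$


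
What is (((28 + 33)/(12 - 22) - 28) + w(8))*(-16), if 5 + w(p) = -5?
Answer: 3528/5 ≈ 705.60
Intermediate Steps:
w(p) = -10 (w(p) = -5 - 5 = -10)
(((28 + 33)/(12 - 22) - 28) + w(8))*(-16) = (((28 + 33)/(12 - 22) - 28) - 10)*(-16) = ((61/(-10) - 28) - 10)*(-16) = ((61*(-1/10) - 28) - 10)*(-16) = ((-61/10 - 28) - 10)*(-16) = (-341/10 - 10)*(-16) = -441/10*(-16) = 3528/5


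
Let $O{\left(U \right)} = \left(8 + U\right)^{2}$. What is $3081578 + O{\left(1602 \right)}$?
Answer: $5673678$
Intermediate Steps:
$3081578 + O{\left(1602 \right)} = 3081578 + \left(8 + 1602\right)^{2} = 3081578 + 1610^{2} = 3081578 + 2592100 = 5673678$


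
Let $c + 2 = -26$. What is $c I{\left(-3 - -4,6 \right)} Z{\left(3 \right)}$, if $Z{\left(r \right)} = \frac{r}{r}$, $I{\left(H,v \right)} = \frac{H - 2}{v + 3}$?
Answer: $\frac{28}{9} \approx 3.1111$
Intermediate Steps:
$c = -28$ ($c = -2 - 26 = -28$)
$I{\left(H,v \right)} = \frac{-2 + H}{3 + v}$
$Z{\left(r \right)} = 1$
$c I{\left(-3 - -4,6 \right)} Z{\left(3 \right)} = - 28 \frac{-2 - -1}{3 + 6} \cdot 1 = - 28 \frac{-2 + \left(-3 + 4\right)}{9} \cdot 1 = - 28 \frac{-2 + 1}{9} \cdot 1 = - 28 \cdot \frac{1}{9} \left(-1\right) 1 = \left(-28\right) \left(- \frac{1}{9}\right) 1 = \frac{28}{9} \cdot 1 = \frac{28}{9}$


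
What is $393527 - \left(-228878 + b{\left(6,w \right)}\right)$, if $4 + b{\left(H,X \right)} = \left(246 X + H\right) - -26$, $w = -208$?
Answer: $673545$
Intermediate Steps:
$b{\left(H,X \right)} = 22 + H + 246 X$ ($b{\left(H,X \right)} = -4 - \left(-26 - H - 246 X\right) = -4 + \left(\left(H + 246 X\right) + 26\right) = -4 + \left(26 + H + 246 X\right) = 22 + H + 246 X$)
$393527 - \left(-228878 + b{\left(6,w \right)}\right) = 393527 - \left(-228878 + \left(22 + 6 + 246 \left(-208\right)\right)\right) = 393527 - \left(-228878 + \left(22 + 6 - 51168\right)\right) = 393527 - \left(-228878 - 51140\right) = 393527 - -280018 = 393527 + 280018 = 673545$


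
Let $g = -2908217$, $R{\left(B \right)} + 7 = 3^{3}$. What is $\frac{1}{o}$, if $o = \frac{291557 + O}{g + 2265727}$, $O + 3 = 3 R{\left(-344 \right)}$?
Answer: $- \frac{321245}{145807} \approx -2.2032$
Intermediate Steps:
$R{\left(B \right)} = 20$ ($R{\left(B \right)} = -7 + 3^{3} = -7 + 27 = 20$)
$O = 57$ ($O = -3 + 3 \cdot 20 = -3 + 60 = 57$)
$o = - \frac{145807}{321245}$ ($o = \frac{291557 + 57}{-2908217 + 2265727} = \frac{291614}{-642490} = 291614 \left(- \frac{1}{642490}\right) = - \frac{145807}{321245} \approx -0.45388$)
$\frac{1}{o} = \frac{1}{- \frac{145807}{321245}} = - \frac{321245}{145807}$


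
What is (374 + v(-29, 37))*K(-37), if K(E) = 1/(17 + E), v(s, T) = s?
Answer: -69/4 ≈ -17.250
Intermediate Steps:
(374 + v(-29, 37))*K(-37) = (374 - 29)/(17 - 37) = 345/(-20) = 345*(-1/20) = -69/4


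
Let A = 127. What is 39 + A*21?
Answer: 2706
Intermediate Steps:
39 + A*21 = 39 + 127*21 = 39 + 2667 = 2706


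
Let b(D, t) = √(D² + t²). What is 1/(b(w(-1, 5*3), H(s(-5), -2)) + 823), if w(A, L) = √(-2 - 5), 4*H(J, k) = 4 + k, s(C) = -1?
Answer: 3292/2709343 - 6*I*√3/2709343 ≈ 0.0012151 - 3.8357e-6*I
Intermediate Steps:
H(J, k) = 1 + k/4 (H(J, k) = (4 + k)/4 = 1 + k/4)
w(A, L) = I*√7 (w(A, L) = √(-7) = I*√7)
1/(b(w(-1, 5*3), H(s(-5), -2)) + 823) = 1/(√((I*√7)² + (1 + (¼)*(-2))²) + 823) = 1/(√(-7 + (1 - ½)²) + 823) = 1/(√(-7 + (½)²) + 823) = 1/(√(-7 + ¼) + 823) = 1/(√(-27/4) + 823) = 1/(3*I*√3/2 + 823) = 1/(823 + 3*I*√3/2)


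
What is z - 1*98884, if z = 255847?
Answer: 156963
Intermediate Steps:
z - 1*98884 = 255847 - 1*98884 = 255847 - 98884 = 156963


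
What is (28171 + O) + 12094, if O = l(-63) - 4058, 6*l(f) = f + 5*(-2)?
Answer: 217169/6 ≈ 36195.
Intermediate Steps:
l(f) = -5/3 + f/6 (l(f) = (f + 5*(-2))/6 = (f - 10)/6 = (-10 + f)/6 = -5/3 + f/6)
O = -24421/6 (O = (-5/3 + (⅙)*(-63)) - 4058 = (-5/3 - 21/2) - 4058 = -73/6 - 4058 = -24421/6 ≈ -4070.2)
(28171 + O) + 12094 = (28171 - 24421/6) + 12094 = 144605/6 + 12094 = 217169/6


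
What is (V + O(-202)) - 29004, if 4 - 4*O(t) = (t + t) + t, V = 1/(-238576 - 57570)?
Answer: -4272128160/148073 ≈ -28852.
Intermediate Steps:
V = -1/296146 (V = 1/(-296146) = -1/296146 ≈ -3.3767e-6)
O(t) = 1 - 3*t/4 (O(t) = 1 - ((t + t) + t)/4 = 1 - (2*t + t)/4 = 1 - 3*t/4)
(V + O(-202)) - 29004 = (-1/296146 + (1 - ¾*(-202))) - 29004 = (-1/296146 + (1 + 303/2)) - 29004 = (-1/296146 + 305/2) - 29004 = 22581132/148073 - 29004 = -4272128160/148073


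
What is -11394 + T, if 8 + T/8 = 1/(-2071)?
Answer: -23729526/2071 ≈ -11458.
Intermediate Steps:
T = -132552/2071 (T = -64 + 8/(-2071) = -64 + 8*(-1/2071) = -64 - 8/2071 = -132552/2071 ≈ -64.004)
-11394 + T = -11394 - 132552/2071 = -23729526/2071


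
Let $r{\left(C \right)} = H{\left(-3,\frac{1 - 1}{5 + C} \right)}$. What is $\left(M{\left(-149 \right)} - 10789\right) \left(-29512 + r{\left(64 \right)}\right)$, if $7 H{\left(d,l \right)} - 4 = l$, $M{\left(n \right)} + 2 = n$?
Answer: $\frac{2259985200}{7} \approx 3.2285 \cdot 10^{8}$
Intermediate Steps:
$M{\left(n \right)} = -2 + n$
$H{\left(d,l \right)} = \frac{4}{7} + \frac{l}{7}$
$r{\left(C \right)} = \frac{4}{7}$ ($r{\left(C \right)} = \frac{4}{7} + \frac{\left(1 - 1\right) \frac{1}{5 + C}}{7} = \frac{4}{7} + \frac{0 \frac{1}{5 + C}}{7} = \frac{4}{7} + \frac{1}{7} \cdot 0 = \frac{4}{7} + 0 = \frac{4}{7}$)
$\left(M{\left(-149 \right)} - 10789\right) \left(-29512 + r{\left(64 \right)}\right) = \left(\left(-2 - 149\right) - 10789\right) \left(-29512 + \frac{4}{7}\right) = \left(-151 - 10789\right) \left(- \frac{206580}{7}\right) = \left(-10940\right) \left(- \frac{206580}{7}\right) = \frac{2259985200}{7}$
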